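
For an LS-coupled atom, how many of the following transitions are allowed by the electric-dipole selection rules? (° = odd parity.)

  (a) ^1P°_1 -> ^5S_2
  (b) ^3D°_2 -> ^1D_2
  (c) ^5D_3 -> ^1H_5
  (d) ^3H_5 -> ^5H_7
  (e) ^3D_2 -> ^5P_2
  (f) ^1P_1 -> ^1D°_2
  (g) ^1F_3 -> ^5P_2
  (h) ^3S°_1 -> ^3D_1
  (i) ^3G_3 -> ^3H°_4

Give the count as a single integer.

(a) forbidden (ΔS fails)
(b) forbidden (ΔS fails)
(c) forbidden (parity, ΔS, ΔL, ΔJ fail)
(d) forbidden (parity, ΔS, ΔJ fail)
(e) forbidden (parity, ΔS fail)
(f) allowed
(g) forbidden (parity, ΔS, ΔL fail)
(h) forbidden (ΔL fails)
(i) allowed
Total allowed: 2 of 9.

2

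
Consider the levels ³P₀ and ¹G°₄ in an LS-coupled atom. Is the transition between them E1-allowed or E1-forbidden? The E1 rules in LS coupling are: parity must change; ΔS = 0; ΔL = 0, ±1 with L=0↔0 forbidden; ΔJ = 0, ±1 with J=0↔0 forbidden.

forbidden

Reading off the term symbols: S 1→0, L 1→4, J 0→4, parity even→odd.
ΔJ = 0, ±1 (not J=0↔0): J: 0 → 4, ΔJ = +4 — fails.
ΔS = 0: S: 1 → 0 — fails.
ΔL = 0, ±1 (not L=0↔0): L: 1 → 4, ΔL = +3 — fails.
Parity must change: even → odd — ok.
Rule(s) violated: ΔS, ΔL, ΔJ.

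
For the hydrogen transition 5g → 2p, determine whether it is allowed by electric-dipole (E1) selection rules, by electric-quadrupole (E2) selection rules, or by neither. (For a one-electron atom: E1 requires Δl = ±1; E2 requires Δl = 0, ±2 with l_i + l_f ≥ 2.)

Δl = 1 − 4 = -3; l_i + l_f = 5.
E1 (Δl = ±1): not satisfied.
E2 (Δl = 0,±2, l_i+l_f ≥ 2): not satisfied.

neither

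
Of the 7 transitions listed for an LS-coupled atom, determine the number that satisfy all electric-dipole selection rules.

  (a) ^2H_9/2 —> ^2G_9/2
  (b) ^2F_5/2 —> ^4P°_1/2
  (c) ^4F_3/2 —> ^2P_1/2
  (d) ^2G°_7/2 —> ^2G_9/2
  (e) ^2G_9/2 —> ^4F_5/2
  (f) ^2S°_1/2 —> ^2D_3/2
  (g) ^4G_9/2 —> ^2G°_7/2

(a) forbidden (parity fails)
(b) forbidden (ΔS, ΔL, ΔJ fail)
(c) forbidden (parity, ΔS, ΔL fail)
(d) allowed
(e) forbidden (parity, ΔS, ΔJ fail)
(f) forbidden (ΔL fails)
(g) forbidden (ΔS fails)
Total allowed: 1 of 7.

1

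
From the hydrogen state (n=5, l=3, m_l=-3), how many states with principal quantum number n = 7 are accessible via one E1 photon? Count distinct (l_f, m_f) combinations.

4

E1 requires Δl = ±1, so l_f ∈ {2, 4}; with 0 ≤ l_f ≤ n_f−1 = 6, the allowed l_f values are {2, 4}.
For l_f = 2: m_f ∈ {m_i−1, m_i, m_i+1} ∩ [−2, 2] = {-2} → 1 state.
For l_f = 4: m_f ∈ {m_i−1, m_i, m_i+1} ∩ [−4, 4] = {-4, -3, -2} → 3 states.
Total: 4.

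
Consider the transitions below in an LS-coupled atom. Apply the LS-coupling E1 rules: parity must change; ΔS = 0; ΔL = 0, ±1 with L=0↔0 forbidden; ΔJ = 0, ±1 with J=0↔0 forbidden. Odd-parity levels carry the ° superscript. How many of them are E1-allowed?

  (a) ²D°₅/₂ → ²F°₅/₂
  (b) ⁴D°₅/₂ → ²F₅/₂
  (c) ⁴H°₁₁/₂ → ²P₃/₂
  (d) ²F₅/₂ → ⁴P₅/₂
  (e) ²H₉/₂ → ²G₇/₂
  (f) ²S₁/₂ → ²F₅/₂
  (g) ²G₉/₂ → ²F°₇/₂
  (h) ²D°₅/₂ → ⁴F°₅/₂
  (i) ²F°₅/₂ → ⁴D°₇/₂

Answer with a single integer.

1

(a) forbidden (parity fails)
(b) forbidden (ΔS fails)
(c) forbidden (ΔS, ΔL, ΔJ fail)
(d) forbidden (parity, ΔS, ΔL fail)
(e) forbidden (parity fails)
(f) forbidden (parity, ΔL, ΔJ fail)
(g) allowed
(h) forbidden (parity, ΔS fail)
(i) forbidden (parity, ΔS fail)
Total allowed: 1 of 9.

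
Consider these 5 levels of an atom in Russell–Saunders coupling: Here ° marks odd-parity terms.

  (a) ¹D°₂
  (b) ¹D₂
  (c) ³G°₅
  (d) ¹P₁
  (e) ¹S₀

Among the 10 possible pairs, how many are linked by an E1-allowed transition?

(a)–(b): allowed.
(a)–(c): forbidden (parity, ΔS, ΔL, ΔJ).
(a)–(d): allowed.
(a)–(e): forbidden (ΔL, ΔJ).
(b)–(c): forbidden (ΔS, ΔL, ΔJ).
(b)–(d): forbidden (parity).
(b)–(e): forbidden (parity, ΔL, ΔJ).
(c)–(d): forbidden (ΔS, ΔL, ΔJ).
(c)–(e): forbidden (ΔS, ΔL, ΔJ).
(d)–(e): forbidden (parity).
Allowed pairs: 2 of 10.

2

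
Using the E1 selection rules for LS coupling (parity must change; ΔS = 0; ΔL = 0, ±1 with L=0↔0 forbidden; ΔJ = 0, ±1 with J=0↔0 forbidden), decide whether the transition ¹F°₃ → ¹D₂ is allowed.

Parity must change: odd → even — satisfied.
ΔS = 0: S: 0 → 0 — satisfied.
ΔL = 0, ±1 (not L=0↔0): L: 3 → 2, ΔL = -1 — satisfied.
ΔJ = 0, ±1 (not J=0↔0): J: 3 → 2, ΔJ = -1 — satisfied.
All four E1 rules are satisfied.

allowed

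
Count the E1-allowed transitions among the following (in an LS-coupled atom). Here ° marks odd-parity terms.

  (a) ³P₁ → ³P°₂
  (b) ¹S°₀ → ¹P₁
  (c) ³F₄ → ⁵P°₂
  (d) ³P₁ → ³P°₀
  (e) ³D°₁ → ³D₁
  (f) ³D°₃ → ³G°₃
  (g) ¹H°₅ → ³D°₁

4

(a) allowed
(b) allowed
(c) forbidden (ΔS, ΔL, ΔJ fail)
(d) allowed
(e) allowed
(f) forbidden (parity, ΔL fail)
(g) forbidden (parity, ΔS, ΔL, ΔJ fail)
Total allowed: 4 of 7.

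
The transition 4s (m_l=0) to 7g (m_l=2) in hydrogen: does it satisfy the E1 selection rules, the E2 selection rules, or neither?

neither

Δl = 4 − 0 = +4; l_i + l_f = 4.
Δm_l = +2.
E1 (Δl = ±1, |Δm_l| ≤ 1): not satisfied.
E2 (Δl = 0,±2, l_i+l_f ≥ 2, |Δm_l| ≤ 2): not satisfied.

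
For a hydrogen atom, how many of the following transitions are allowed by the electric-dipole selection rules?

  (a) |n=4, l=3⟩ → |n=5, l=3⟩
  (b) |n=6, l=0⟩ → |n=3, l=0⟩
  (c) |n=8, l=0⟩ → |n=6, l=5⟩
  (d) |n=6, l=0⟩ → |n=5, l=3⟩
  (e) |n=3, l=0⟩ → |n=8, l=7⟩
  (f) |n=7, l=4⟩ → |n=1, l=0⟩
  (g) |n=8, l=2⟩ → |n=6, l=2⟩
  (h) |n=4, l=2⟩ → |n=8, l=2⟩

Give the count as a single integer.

0

(a) forbidden — Δl = +0 (E1 requires Δl = ±1)
(b) forbidden — Δl = +0 (E1 requires Δl = ±1)
(c) forbidden — Δl = +5 (E1 requires Δl = ±1)
(d) forbidden — Δl = +3 (E1 requires Δl = ±1)
(e) forbidden — Δl = +7 (E1 requires Δl = ±1)
(f) forbidden — Δl = -4 (E1 requires Δl = ±1)
(g) forbidden — Δl = +0 (E1 requires Δl = ±1)
(h) forbidden — Δl = +0 (E1 requires Δl = ±1)
Total allowed: 0 of 8.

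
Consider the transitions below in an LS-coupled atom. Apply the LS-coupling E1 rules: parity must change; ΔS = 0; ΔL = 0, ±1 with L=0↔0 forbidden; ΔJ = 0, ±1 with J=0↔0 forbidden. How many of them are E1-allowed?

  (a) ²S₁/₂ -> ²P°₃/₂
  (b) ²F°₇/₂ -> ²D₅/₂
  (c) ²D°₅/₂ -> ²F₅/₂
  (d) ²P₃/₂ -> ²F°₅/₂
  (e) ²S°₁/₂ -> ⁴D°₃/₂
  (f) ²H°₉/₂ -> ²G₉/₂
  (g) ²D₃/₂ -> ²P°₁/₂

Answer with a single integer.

5

(a) allowed
(b) allowed
(c) allowed
(d) forbidden (ΔL fails)
(e) forbidden (parity, ΔS, ΔL fail)
(f) allowed
(g) allowed
Total allowed: 5 of 7.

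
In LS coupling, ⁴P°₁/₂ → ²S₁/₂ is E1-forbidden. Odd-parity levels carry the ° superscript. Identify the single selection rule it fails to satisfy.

the ΔS = 0 rule

Initial level: S=3/2, L=1, J=1/2, parity odd. Final level: S=1/2, L=0, J=1/2, parity even.
ΔS = 0: S: 3/2 → 1/2 — fails.
ΔL = 0, ±1 (not L=0↔0): L: 1 → 0, ΔL = -1 — ok.
ΔJ = 0, ±1 (not J=0↔0): J: 1/2 → 1/2, ΔJ = +0 — ok.
Parity must change: odd → even — ok.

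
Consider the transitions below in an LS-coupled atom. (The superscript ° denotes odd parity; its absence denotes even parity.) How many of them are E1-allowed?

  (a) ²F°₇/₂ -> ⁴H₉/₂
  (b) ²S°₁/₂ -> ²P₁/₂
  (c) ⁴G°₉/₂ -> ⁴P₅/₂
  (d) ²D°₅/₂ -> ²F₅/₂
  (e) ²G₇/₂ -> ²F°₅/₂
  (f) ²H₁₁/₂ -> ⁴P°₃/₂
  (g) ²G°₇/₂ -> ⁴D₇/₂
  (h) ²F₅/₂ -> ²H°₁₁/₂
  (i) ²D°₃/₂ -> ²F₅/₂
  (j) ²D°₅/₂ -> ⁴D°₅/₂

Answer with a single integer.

4

(a) forbidden (ΔS, ΔL fail)
(b) allowed
(c) forbidden (ΔL, ΔJ fail)
(d) allowed
(e) allowed
(f) forbidden (ΔS, ΔL, ΔJ fail)
(g) forbidden (ΔS, ΔL fail)
(h) forbidden (ΔL, ΔJ fail)
(i) allowed
(j) forbidden (parity, ΔS fail)
Total allowed: 4 of 10.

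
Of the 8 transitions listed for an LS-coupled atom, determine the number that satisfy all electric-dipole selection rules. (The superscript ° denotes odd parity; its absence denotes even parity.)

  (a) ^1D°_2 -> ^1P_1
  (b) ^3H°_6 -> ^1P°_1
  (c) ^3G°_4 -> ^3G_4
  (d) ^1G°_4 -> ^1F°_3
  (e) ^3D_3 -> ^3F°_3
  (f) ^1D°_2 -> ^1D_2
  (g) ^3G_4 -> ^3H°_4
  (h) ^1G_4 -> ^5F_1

(a) allowed
(b) forbidden (parity, ΔS, ΔL, ΔJ fail)
(c) allowed
(d) forbidden (parity fails)
(e) allowed
(f) allowed
(g) allowed
(h) forbidden (parity, ΔS, ΔJ fail)
Total allowed: 5 of 8.

5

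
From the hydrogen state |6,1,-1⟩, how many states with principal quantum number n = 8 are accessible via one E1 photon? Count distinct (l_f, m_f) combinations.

E1 requires Δl = ±1, so l_f ∈ {0, 2}; with 0 ≤ l_f ≤ n_f−1 = 7, the allowed l_f values are {0, 2}.
For l_f = 0: m_f ∈ {m_i−1, m_i, m_i+1} ∩ [−0, 0] = {0} → 1 state.
For l_f = 2: m_f ∈ {m_i−1, m_i, m_i+1} ∩ [−2, 2] = {-2, -1, 0} → 3 states.
Total: 4.

4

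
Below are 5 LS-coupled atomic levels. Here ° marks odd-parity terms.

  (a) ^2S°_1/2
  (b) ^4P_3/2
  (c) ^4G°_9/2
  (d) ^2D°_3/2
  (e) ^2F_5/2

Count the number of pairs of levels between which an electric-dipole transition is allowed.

(a)–(b): forbidden (ΔS).
(a)–(c): forbidden (parity, ΔS, ΔL, ΔJ).
(a)–(d): forbidden (parity, ΔL).
(a)–(e): forbidden (ΔL, ΔJ).
(b)–(c): forbidden (ΔL, ΔJ).
(b)–(d): forbidden (ΔS).
(b)–(e): forbidden (parity, ΔS, ΔL).
(c)–(d): forbidden (parity, ΔS, ΔL, ΔJ).
(c)–(e): forbidden (ΔS, ΔJ).
(d)–(e): allowed.
Allowed pairs: 1 of 10.

1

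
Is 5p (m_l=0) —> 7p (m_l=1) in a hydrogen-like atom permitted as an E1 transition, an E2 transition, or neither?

E2

Δl = 1 − 1 = +0; l_i + l_f = 2.
Δm_l = +1.
E1 (Δl = ±1, |Δm_l| ≤ 1): not satisfied.
E2 (Δl = 0,±2, l_i+l_f ≥ 2, |Δm_l| ≤ 2): satisfied.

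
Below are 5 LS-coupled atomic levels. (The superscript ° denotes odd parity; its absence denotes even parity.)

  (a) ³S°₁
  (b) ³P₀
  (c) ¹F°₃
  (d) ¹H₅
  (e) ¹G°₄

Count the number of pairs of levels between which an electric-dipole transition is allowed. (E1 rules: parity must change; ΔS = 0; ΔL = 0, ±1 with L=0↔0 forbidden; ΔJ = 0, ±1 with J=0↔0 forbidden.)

(a)–(b): allowed.
(a)–(c): forbidden (parity, ΔS, ΔL, ΔJ).
(a)–(d): forbidden (ΔS, ΔL, ΔJ).
(a)–(e): forbidden (parity, ΔS, ΔL, ΔJ).
(b)–(c): forbidden (ΔS, ΔL, ΔJ).
(b)–(d): forbidden (parity, ΔS, ΔL, ΔJ).
(b)–(e): forbidden (ΔS, ΔL, ΔJ).
(c)–(d): forbidden (ΔL, ΔJ).
(c)–(e): forbidden (parity).
(d)–(e): allowed.
Allowed pairs: 2 of 10.

2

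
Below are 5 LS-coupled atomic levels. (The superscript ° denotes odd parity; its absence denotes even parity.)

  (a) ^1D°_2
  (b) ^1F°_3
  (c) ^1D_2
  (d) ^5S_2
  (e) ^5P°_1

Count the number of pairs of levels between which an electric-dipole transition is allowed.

(a)–(b): forbidden (parity).
(a)–(c): allowed.
(a)–(d): forbidden (ΔS, ΔL).
(a)–(e): forbidden (parity, ΔS).
(b)–(c): allowed.
(b)–(d): forbidden (ΔS, ΔL).
(b)–(e): forbidden (parity, ΔS, ΔL, ΔJ).
(c)–(d): forbidden (parity, ΔS, ΔL).
(c)–(e): forbidden (ΔS).
(d)–(e): allowed.
Allowed pairs: 3 of 10.

3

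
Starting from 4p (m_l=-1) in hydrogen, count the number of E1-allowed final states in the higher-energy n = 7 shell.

4

E1 requires Δl = ±1, so l_f ∈ {0, 2}; with 0 ≤ l_f ≤ n_f−1 = 6, the allowed l_f values are {0, 2}.
For l_f = 0: m_f ∈ {m_i−1, m_i, m_i+1} ∩ [−0, 0] = {0} → 1 state.
For l_f = 2: m_f ∈ {m_i−1, m_i, m_i+1} ∩ [−2, 2] = {-2, -1, 0} → 3 states.
Total: 4.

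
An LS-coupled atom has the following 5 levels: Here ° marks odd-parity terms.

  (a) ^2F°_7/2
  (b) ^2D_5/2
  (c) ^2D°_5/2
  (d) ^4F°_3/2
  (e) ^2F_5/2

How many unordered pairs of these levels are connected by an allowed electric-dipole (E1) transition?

4

(a)–(b): allowed.
(a)–(c): forbidden (parity).
(a)–(d): forbidden (parity, ΔS, ΔJ).
(a)–(e): allowed.
(b)–(c): allowed.
(b)–(d): forbidden (ΔS).
(b)–(e): forbidden (parity).
(c)–(d): forbidden (parity, ΔS).
(c)–(e): allowed.
(d)–(e): forbidden (ΔS).
Allowed pairs: 4 of 10.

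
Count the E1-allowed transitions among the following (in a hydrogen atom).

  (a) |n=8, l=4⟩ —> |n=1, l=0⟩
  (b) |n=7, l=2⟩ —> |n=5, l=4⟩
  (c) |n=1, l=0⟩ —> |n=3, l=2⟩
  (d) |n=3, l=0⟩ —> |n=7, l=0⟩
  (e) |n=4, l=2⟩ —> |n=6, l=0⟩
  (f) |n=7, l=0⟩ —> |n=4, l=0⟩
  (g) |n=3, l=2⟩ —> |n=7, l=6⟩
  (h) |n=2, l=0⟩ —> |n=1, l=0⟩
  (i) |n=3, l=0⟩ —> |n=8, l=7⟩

(a) forbidden — Δl = -4 (E1 requires Δl = ±1)
(b) forbidden — Δl = +2 (E1 requires Δl = ±1)
(c) forbidden — Δl = +2 (E1 requires Δl = ±1)
(d) forbidden — Δl = +0 (E1 requires Δl = ±1)
(e) forbidden — Δl = -2 (E1 requires Δl = ±1)
(f) forbidden — Δl = +0 (E1 requires Δl = ±1)
(g) forbidden — Δl = +4 (E1 requires Δl = ±1)
(h) forbidden — Δl = +0 (E1 requires Δl = ±1)
(i) forbidden — Δl = +7 (E1 requires Δl = ±1)
Total allowed: 0 of 9.

0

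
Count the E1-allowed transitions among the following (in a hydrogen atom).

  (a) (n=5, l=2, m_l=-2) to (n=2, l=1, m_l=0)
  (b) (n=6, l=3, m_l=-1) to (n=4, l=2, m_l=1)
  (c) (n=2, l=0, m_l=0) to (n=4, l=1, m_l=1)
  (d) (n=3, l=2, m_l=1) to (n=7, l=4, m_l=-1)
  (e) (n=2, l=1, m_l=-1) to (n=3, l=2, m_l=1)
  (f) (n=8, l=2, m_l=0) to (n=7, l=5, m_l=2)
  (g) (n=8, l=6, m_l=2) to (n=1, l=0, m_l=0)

1

(a) forbidden — Δm_l = +2 (E1 requires Δm_l = 0, ±1)
(b) forbidden — Δm_l = +2 (E1 requires Δm_l = 0, ±1)
(c) allowed
(d) forbidden — Δl = +2 (E1 requires Δl = ±1); Δm_l = -2 (E1 requires Δm_l = 0, ±1)
(e) forbidden — Δm_l = +2 (E1 requires Δm_l = 0, ±1)
(f) forbidden — Δl = +3 (E1 requires Δl = ±1); Δm_l = +2 (E1 requires Δm_l = 0, ±1)
(g) forbidden — Δl = -6 (E1 requires Δl = ±1); Δm_l = -2 (E1 requires Δm_l = 0, ±1)
Total allowed: 1 of 7.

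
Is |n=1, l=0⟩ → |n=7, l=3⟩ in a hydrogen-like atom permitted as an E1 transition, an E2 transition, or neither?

neither

Δl = 3 − 0 = +3; l_i + l_f = 3.
E1 (Δl = ±1): not satisfied.
E2 (Δl = 0,±2, l_i+l_f ≥ 2): not satisfied.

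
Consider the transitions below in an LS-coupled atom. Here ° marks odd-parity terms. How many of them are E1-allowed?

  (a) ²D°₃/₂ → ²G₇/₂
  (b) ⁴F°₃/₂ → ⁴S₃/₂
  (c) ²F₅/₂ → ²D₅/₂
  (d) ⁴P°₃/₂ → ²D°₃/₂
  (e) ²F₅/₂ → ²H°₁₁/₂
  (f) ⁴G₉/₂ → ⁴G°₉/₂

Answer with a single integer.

1

(a) forbidden (ΔL, ΔJ fail)
(b) forbidden (ΔL fails)
(c) forbidden (parity fails)
(d) forbidden (parity, ΔS fail)
(e) forbidden (ΔL, ΔJ fail)
(f) allowed
Total allowed: 1 of 6.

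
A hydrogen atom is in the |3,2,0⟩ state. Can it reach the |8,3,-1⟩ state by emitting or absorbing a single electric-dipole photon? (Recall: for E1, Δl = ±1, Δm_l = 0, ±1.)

allowed

l: 2 → 3 (Δl = +1). Δl = ±1 ✓.
m_l: 0 → -1 (Δm_l = -1). |Δm_l| ≤ 1 ✓.
All E1 selection rules are satisfied.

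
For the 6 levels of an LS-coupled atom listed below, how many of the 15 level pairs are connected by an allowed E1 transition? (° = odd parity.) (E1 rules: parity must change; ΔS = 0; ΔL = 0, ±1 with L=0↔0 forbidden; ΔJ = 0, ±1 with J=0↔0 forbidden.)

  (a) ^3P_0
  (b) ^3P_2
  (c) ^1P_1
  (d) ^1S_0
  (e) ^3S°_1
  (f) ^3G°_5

(a)–(b): forbidden (parity, ΔJ).
(a)–(c): forbidden (parity, ΔS).
(a)–(d): forbidden (parity, ΔS, ΔJ).
(a)–(e): allowed.
(a)–(f): forbidden (ΔL, ΔJ).
(b)–(c): forbidden (parity, ΔS).
(b)–(d): forbidden (parity, ΔS, ΔJ).
(b)–(e): allowed.
(b)–(f): forbidden (ΔL, ΔJ).
(c)–(d): forbidden (parity).
(c)–(e): forbidden (ΔS).
(c)–(f): forbidden (ΔS, ΔL, ΔJ).
(d)–(e): forbidden (ΔS, ΔL).
(d)–(f): forbidden (ΔS, ΔL, ΔJ).
(e)–(f): forbidden (parity, ΔL, ΔJ).
Allowed pairs: 2 of 15.

2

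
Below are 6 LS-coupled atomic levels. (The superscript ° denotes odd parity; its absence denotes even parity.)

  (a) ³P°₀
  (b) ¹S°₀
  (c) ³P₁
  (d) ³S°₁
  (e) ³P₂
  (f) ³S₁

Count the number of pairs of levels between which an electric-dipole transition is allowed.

4

(a)–(b): forbidden (parity, ΔS, ΔJ).
(a)–(c): allowed.
(a)–(d): forbidden (parity).
(a)–(e): forbidden (ΔJ).
(a)–(f): allowed.
(b)–(c): forbidden (ΔS).
(b)–(d): forbidden (parity, ΔS, ΔL).
(b)–(e): forbidden (ΔS, ΔJ).
(b)–(f): forbidden (ΔS, ΔL).
(c)–(d): allowed.
(c)–(e): forbidden (parity).
(c)–(f): forbidden (parity).
(d)–(e): allowed.
(d)–(f): forbidden (ΔL).
(e)–(f): forbidden (parity).
Allowed pairs: 4 of 15.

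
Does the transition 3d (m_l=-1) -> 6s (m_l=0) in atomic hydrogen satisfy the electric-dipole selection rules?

Δl = 0 − 2 = -2; the E1 rule Δl = ±1 is fails.
m_l: -1 → 0 (Δm_l = +1). |Δm_l| ≤ 1 ok.
The transition is electric-dipole forbidden.

forbidden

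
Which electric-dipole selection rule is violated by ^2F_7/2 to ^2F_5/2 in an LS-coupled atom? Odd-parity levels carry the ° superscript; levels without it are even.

Parity must change: even → even — ✗.
ΔS = 0: S: 1/2 → 1/2 — ✓.
ΔL = 0, ±1 (not L=0↔0): L: 3 → 3, ΔL = +0 — ✓.
ΔJ = 0, ±1 (not J=0↔0): J: 7/2 → 5/2, ΔJ = -1 — ✓.

parity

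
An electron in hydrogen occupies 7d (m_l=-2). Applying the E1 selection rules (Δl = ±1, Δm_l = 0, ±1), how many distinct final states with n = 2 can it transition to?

E1 requires Δl = ±1, so l_f ∈ {1, 3}; with 0 ≤ l_f ≤ n_f−1 = 1, the allowed l_f values are {1}.
For l_f = 1: m_f ∈ {m_i−1, m_i, m_i+1} ∩ [−1, 1] = {-1} → 1 state.
Total: 1.

1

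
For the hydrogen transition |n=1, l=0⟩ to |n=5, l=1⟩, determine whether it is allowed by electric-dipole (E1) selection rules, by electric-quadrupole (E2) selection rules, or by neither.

E1

Δl = 1 − 0 = +1; l_i + l_f = 1.
E1 (Δl = ±1): satisfied.
E2 (Δl = 0,±2, l_i+l_f ≥ 2): not satisfied.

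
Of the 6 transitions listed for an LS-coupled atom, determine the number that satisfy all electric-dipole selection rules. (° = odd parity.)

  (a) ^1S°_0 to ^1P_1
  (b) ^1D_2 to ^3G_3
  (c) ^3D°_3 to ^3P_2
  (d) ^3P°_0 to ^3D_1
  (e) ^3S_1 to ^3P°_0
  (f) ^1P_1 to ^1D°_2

5

(a) allowed
(b) forbidden (parity, ΔS, ΔL fail)
(c) allowed
(d) allowed
(e) allowed
(f) allowed
Total allowed: 5 of 6.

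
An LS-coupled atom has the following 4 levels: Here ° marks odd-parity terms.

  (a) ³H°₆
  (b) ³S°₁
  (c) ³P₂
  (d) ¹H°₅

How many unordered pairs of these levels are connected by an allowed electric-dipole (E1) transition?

1

(a)–(b): forbidden (parity, ΔL, ΔJ).
(a)–(c): forbidden (ΔL, ΔJ).
(a)–(d): forbidden (parity, ΔS).
(b)–(c): allowed.
(b)–(d): forbidden (parity, ΔS, ΔL, ΔJ).
(c)–(d): forbidden (ΔS, ΔL, ΔJ).
Allowed pairs: 1 of 6.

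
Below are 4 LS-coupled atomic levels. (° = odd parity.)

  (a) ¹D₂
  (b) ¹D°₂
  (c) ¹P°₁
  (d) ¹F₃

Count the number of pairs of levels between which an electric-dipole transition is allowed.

3

(a)–(b): allowed.
(a)–(c): allowed.
(a)–(d): forbidden (parity).
(b)–(c): forbidden (parity).
(b)–(d): allowed.
(c)–(d): forbidden (ΔL, ΔJ).
Allowed pairs: 3 of 6.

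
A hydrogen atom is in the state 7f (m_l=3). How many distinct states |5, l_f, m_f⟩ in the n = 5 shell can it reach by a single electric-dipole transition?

4

E1 requires Δl = ±1, so l_f ∈ {2, 4}; with 0 ≤ l_f ≤ n_f−1 = 4, the allowed l_f values are {2, 4}.
For l_f = 2: m_f ∈ {m_i−1, m_i, m_i+1} ∩ [−2, 2] = {2} → 1 state.
For l_f = 4: m_f ∈ {m_i−1, m_i, m_i+1} ∩ [−4, 4] = {2, 3, 4} → 3 states.
Total: 4.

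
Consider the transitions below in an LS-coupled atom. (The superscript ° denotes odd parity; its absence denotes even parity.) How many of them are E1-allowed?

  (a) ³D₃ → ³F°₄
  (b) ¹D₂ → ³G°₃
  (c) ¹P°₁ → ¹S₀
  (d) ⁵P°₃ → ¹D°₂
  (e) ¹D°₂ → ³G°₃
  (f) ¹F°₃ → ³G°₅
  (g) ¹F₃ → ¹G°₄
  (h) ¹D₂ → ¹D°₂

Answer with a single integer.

(a) allowed
(b) forbidden (ΔS, ΔL fail)
(c) allowed
(d) forbidden (parity, ΔS fail)
(e) forbidden (parity, ΔS, ΔL fail)
(f) forbidden (parity, ΔS, ΔJ fail)
(g) allowed
(h) allowed
Total allowed: 4 of 8.

4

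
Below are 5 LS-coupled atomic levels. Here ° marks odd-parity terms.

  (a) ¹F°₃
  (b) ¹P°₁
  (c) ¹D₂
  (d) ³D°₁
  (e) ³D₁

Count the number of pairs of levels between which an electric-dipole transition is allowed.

3

(a)–(b): forbidden (parity, ΔL, ΔJ).
(a)–(c): allowed.
(a)–(d): forbidden (parity, ΔS, ΔJ).
(a)–(e): forbidden (ΔS, ΔJ).
(b)–(c): allowed.
(b)–(d): forbidden (parity, ΔS).
(b)–(e): forbidden (ΔS).
(c)–(d): forbidden (ΔS).
(c)–(e): forbidden (parity, ΔS).
(d)–(e): allowed.
Allowed pairs: 3 of 10.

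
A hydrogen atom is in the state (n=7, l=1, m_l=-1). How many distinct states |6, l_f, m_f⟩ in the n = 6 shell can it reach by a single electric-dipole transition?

4

E1 requires Δl = ±1, so l_f ∈ {0, 2}; with 0 ≤ l_f ≤ n_f−1 = 5, the allowed l_f values are {0, 2}.
For l_f = 0: m_f ∈ {m_i−1, m_i, m_i+1} ∩ [−0, 0] = {0} → 1 state.
For l_f = 2: m_f ∈ {m_i−1, m_i, m_i+1} ∩ [−2, 2] = {-2, -1, 0} → 3 states.
Total: 4.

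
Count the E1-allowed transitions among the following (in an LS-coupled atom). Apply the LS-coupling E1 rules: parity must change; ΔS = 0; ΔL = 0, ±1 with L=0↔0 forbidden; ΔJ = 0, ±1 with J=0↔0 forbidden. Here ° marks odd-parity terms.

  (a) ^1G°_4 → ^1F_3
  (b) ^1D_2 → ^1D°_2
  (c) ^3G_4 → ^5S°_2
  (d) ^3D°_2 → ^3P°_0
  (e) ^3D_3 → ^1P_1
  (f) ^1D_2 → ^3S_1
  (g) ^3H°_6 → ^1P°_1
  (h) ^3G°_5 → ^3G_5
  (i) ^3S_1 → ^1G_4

(a) allowed
(b) allowed
(c) forbidden (ΔS, ΔL, ΔJ fail)
(d) forbidden (parity, ΔJ fail)
(e) forbidden (parity, ΔS, ΔJ fail)
(f) forbidden (parity, ΔS, ΔL fail)
(g) forbidden (parity, ΔS, ΔL, ΔJ fail)
(h) allowed
(i) forbidden (parity, ΔS, ΔL, ΔJ fail)
Total allowed: 3 of 9.

3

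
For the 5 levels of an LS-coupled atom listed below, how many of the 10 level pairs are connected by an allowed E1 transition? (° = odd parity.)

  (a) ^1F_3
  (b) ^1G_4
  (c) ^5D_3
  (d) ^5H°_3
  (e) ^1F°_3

2

(a)–(b): forbidden (parity).
(a)–(c): forbidden (parity, ΔS).
(a)–(d): forbidden (ΔS, ΔL).
(a)–(e): allowed.
(b)–(c): forbidden (parity, ΔS, ΔL).
(b)–(d): forbidden (ΔS).
(b)–(e): allowed.
(c)–(d): forbidden (ΔL).
(c)–(e): forbidden (ΔS).
(d)–(e): forbidden (parity, ΔS, ΔL).
Allowed pairs: 2 of 10.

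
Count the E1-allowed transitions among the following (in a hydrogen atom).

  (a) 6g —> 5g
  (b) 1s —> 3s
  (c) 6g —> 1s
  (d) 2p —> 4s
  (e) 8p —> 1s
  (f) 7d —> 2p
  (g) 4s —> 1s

(a) forbidden — Δl = +0 (E1 requires Δl = ±1)
(b) forbidden — Δl = +0 (E1 requires Δl = ±1)
(c) forbidden — Δl = -4 (E1 requires Δl = ±1)
(d) allowed
(e) allowed
(f) allowed
(g) forbidden — Δl = +0 (E1 requires Δl = ±1)
Total allowed: 3 of 7.

3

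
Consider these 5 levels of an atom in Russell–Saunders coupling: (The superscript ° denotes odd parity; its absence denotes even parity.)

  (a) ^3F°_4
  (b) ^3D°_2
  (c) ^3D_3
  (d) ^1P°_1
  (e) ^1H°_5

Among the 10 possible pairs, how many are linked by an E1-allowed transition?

2

(a)–(b): forbidden (parity, ΔJ).
(a)–(c): allowed.
(a)–(d): forbidden (parity, ΔS, ΔL, ΔJ).
(a)–(e): forbidden (parity, ΔS, ΔL).
(b)–(c): allowed.
(b)–(d): forbidden (parity, ΔS).
(b)–(e): forbidden (parity, ΔS, ΔL, ΔJ).
(c)–(d): forbidden (ΔS, ΔJ).
(c)–(e): forbidden (ΔS, ΔL, ΔJ).
(d)–(e): forbidden (parity, ΔL, ΔJ).
Allowed pairs: 2 of 10.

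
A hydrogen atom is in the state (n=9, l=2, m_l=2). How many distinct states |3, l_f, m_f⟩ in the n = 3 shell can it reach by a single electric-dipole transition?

E1 requires Δl = ±1, so l_f ∈ {1, 3}; with 0 ≤ l_f ≤ n_f−1 = 2, the allowed l_f values are {1}.
For l_f = 1: m_f ∈ {m_i−1, m_i, m_i+1} ∩ [−1, 1] = {1} → 1 state.
Total: 1.

1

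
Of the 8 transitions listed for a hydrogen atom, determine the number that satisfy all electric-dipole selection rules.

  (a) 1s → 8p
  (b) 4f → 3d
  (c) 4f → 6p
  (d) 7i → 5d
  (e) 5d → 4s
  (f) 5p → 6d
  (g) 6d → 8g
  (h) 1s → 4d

(a) allowed
(b) allowed
(c) forbidden — Δl = -2 (E1 requires Δl = ±1)
(d) forbidden — Δl = -4 (E1 requires Δl = ±1)
(e) forbidden — Δl = -2 (E1 requires Δl = ±1)
(f) allowed
(g) forbidden — Δl = +2 (E1 requires Δl = ±1)
(h) forbidden — Δl = +2 (E1 requires Δl = ±1)
Total allowed: 3 of 8.

3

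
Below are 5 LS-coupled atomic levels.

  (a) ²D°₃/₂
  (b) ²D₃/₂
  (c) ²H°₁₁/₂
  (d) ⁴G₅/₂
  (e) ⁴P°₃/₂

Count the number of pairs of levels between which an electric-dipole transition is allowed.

(a)–(b): allowed.
(a)–(c): forbidden (parity, ΔL, ΔJ).
(a)–(d): forbidden (ΔS, ΔL).
(a)–(e): forbidden (parity, ΔS).
(b)–(c): forbidden (ΔL, ΔJ).
(b)–(d): forbidden (parity, ΔS, ΔL).
(b)–(e): forbidden (ΔS).
(c)–(d): forbidden (ΔS, ΔJ).
(c)–(e): forbidden (parity, ΔS, ΔL, ΔJ).
(d)–(e): forbidden (ΔL).
Allowed pairs: 1 of 10.

1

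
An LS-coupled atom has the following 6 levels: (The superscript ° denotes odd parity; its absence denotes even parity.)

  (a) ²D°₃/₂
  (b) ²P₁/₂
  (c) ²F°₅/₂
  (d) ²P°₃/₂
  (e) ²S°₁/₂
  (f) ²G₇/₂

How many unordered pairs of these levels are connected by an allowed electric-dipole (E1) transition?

4

(a)–(b): allowed.
(a)–(c): forbidden (parity).
(a)–(d): forbidden (parity).
(a)–(e): forbidden (parity, ΔL).
(a)–(f): forbidden (ΔL, ΔJ).
(b)–(c): forbidden (ΔL, ΔJ).
(b)–(d): allowed.
(b)–(e): allowed.
(b)–(f): forbidden (parity, ΔL, ΔJ).
(c)–(d): forbidden (parity, ΔL).
(c)–(e): forbidden (parity, ΔL, ΔJ).
(c)–(f): allowed.
(d)–(e): forbidden (parity).
(d)–(f): forbidden (ΔL, ΔJ).
(e)–(f): forbidden (ΔL, ΔJ).
Allowed pairs: 4 of 15.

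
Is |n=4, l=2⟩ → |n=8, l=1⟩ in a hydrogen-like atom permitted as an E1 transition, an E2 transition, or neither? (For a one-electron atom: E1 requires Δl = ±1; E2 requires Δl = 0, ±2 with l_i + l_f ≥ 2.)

Δl = 1 − 2 = -1; l_i + l_f = 3.
E1 (Δl = ±1): satisfied.
E2 (Δl = 0,±2, l_i+l_f ≥ 2): not satisfied.

E1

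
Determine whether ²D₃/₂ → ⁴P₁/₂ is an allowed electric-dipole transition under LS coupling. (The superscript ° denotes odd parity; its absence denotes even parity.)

ΔL = 0, ±1 (not L=0↔0): L: 2 → 1, ΔL = -1 — ok.
Parity must change: even → even — fails.
ΔJ = 0, ±1 (not J=0↔0): J: 3/2 → 1/2, ΔJ = -1 — ok.
ΔS = 0: S: 1/2 → 3/2 — fails.
Rule(s) violated: parity, ΔS.

forbidden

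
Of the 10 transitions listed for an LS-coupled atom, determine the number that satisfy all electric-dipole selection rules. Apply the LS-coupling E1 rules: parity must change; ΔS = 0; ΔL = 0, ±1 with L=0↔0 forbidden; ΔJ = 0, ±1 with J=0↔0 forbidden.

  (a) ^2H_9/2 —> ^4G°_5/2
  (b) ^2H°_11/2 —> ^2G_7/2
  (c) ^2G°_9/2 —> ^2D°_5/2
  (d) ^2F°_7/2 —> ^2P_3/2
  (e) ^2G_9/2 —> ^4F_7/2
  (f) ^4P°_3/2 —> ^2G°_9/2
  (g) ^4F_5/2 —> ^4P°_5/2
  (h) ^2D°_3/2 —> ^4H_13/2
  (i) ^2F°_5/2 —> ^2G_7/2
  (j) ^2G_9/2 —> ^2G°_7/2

2

(a) forbidden (ΔS, ΔJ fail)
(b) forbidden (ΔJ fails)
(c) forbidden (parity, ΔL, ΔJ fail)
(d) forbidden (ΔL, ΔJ fail)
(e) forbidden (parity, ΔS fail)
(f) forbidden (parity, ΔS, ΔL, ΔJ fail)
(g) forbidden (ΔL fails)
(h) forbidden (ΔS, ΔL, ΔJ fail)
(i) allowed
(j) allowed
Total allowed: 2 of 10.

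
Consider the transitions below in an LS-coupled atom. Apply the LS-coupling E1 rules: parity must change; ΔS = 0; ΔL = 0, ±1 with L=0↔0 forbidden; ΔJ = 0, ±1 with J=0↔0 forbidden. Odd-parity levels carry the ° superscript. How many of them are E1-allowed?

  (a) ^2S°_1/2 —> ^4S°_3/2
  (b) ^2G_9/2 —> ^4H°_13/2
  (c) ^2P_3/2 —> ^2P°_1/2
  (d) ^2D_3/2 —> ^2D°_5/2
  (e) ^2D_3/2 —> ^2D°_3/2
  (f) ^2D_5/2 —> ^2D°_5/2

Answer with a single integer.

(a) forbidden (parity, ΔS, ΔL fail)
(b) forbidden (ΔS, ΔJ fail)
(c) allowed
(d) allowed
(e) allowed
(f) allowed
Total allowed: 4 of 6.

4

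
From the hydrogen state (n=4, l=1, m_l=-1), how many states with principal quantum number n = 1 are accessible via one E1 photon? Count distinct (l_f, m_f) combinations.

1

E1 requires Δl = ±1, so l_f ∈ {0, 2}; with 0 ≤ l_f ≤ n_f−1 = 0, the allowed l_f values are {0}.
For l_f = 0: m_f ∈ {m_i−1, m_i, m_i+1} ∩ [−0, 0] = {0} → 1 state.
Total: 1.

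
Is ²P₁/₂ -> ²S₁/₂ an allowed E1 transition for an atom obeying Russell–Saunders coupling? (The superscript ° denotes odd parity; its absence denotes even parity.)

Parity must change: even → even — fails.
ΔS = 0: S: 1/2 → 1/2 — ok.
ΔL = 0, ±1 (not L=0↔0): L: 1 → 0, ΔL = -1 — ok.
ΔJ = 0, ±1 (not J=0↔0): J: 1/2 → 1/2, ΔJ = +0 — ok.
Rule(s) violated: parity.

forbidden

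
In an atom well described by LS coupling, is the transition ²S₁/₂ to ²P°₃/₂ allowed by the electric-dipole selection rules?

Parity must change: even → odd — ✓.
ΔS = 0: S: 1/2 → 1/2 — ✓.
ΔL = 0, ±1 (not L=0↔0): L: 0 → 1, ΔL = +1 — ✓.
ΔJ = 0, ±1 (not J=0↔0): J: 1/2 → 3/2, ΔJ = +1 — ✓.
All four E1 rules are satisfied.

allowed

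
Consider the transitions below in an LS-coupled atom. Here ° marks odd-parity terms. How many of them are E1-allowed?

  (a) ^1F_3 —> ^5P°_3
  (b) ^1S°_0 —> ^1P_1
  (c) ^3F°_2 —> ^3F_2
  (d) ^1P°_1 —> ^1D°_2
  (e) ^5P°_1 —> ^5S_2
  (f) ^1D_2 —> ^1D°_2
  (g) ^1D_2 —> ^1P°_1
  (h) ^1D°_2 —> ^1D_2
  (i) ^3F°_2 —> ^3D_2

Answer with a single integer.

7

(a) forbidden (ΔS, ΔL fail)
(b) allowed
(c) allowed
(d) forbidden (parity fails)
(e) allowed
(f) allowed
(g) allowed
(h) allowed
(i) allowed
Total allowed: 7 of 9.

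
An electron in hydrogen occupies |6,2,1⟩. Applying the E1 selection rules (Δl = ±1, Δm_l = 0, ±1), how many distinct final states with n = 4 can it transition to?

5

E1 requires Δl = ±1, so l_f ∈ {1, 3}; with 0 ≤ l_f ≤ n_f−1 = 3, the allowed l_f values are {1, 3}.
For l_f = 1: m_f ∈ {m_i−1, m_i, m_i+1} ∩ [−1, 1] = {0, 1} → 2 states.
For l_f = 3: m_f ∈ {m_i−1, m_i, m_i+1} ∩ [−3, 3] = {0, 1, 2} → 3 states.
Total: 5.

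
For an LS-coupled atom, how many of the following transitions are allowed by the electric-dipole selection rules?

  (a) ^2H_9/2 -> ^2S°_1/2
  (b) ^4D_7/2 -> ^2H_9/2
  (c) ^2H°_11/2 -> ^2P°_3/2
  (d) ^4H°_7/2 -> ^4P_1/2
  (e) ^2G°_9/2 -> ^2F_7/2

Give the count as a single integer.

1

(a) forbidden (ΔL, ΔJ fail)
(b) forbidden (parity, ΔS, ΔL fail)
(c) forbidden (parity, ΔL, ΔJ fail)
(d) forbidden (ΔL, ΔJ fail)
(e) allowed
Total allowed: 1 of 5.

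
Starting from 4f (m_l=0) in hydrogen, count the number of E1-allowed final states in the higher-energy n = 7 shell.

E1 requires Δl = ±1, so l_f ∈ {2, 4}; with 0 ≤ l_f ≤ n_f−1 = 6, the allowed l_f values are {2, 4}.
For l_f = 2: m_f ∈ {m_i−1, m_i, m_i+1} ∩ [−2, 2] = {-1, 0, 1} → 3 states.
For l_f = 4: m_f ∈ {m_i−1, m_i, m_i+1} ∩ [−4, 4] = {-1, 0, 1} → 3 states.
Total: 6.

6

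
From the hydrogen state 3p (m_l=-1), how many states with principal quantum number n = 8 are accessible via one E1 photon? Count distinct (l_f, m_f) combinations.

E1 requires Δl = ±1, so l_f ∈ {0, 2}; with 0 ≤ l_f ≤ n_f−1 = 7, the allowed l_f values are {0, 2}.
For l_f = 0: m_f ∈ {m_i−1, m_i, m_i+1} ∩ [−0, 0] = {0} → 1 state.
For l_f = 2: m_f ∈ {m_i−1, m_i, m_i+1} ∩ [−2, 2] = {-2, -1, 0} → 3 states.
Total: 4.

4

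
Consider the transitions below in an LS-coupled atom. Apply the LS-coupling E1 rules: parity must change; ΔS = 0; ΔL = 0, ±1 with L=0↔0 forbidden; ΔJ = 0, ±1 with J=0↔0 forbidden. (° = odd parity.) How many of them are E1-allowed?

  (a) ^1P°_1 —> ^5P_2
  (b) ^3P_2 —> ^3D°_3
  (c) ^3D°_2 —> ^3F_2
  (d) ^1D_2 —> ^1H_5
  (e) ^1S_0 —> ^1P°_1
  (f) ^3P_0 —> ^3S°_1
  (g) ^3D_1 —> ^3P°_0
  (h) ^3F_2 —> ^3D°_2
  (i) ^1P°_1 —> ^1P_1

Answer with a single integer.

7

(a) forbidden (ΔS fails)
(b) allowed
(c) allowed
(d) forbidden (parity, ΔL, ΔJ fail)
(e) allowed
(f) allowed
(g) allowed
(h) allowed
(i) allowed
Total allowed: 7 of 9.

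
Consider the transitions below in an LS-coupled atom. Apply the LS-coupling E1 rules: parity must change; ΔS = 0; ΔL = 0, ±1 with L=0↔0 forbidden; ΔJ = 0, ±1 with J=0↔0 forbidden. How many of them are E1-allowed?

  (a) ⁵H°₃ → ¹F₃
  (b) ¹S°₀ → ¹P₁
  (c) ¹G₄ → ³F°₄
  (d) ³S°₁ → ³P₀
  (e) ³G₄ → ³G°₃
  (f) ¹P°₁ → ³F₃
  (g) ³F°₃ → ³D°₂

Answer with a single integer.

(a) forbidden (ΔS, ΔL fail)
(b) allowed
(c) forbidden (ΔS fails)
(d) allowed
(e) allowed
(f) forbidden (ΔS, ΔL, ΔJ fail)
(g) forbidden (parity fails)
Total allowed: 3 of 7.

3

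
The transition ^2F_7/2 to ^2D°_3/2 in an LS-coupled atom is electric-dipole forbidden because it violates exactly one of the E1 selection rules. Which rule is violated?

Reading off the term symbols: S 1/2→1/2, L 3→2, J 7/2→3/2, parity even→odd.
ΔJ = 0, ±1 (not J=0↔0): J: 7/2 → 3/2, ΔJ = -2 — fails.
ΔS = 0: S: 1/2 → 1/2 — ok.
Parity must change: even → odd — ok.
ΔL = 0, ±1 (not L=0↔0): L: 3 → 2, ΔL = -1 — ok.

the ΔJ = 0, ±1 rule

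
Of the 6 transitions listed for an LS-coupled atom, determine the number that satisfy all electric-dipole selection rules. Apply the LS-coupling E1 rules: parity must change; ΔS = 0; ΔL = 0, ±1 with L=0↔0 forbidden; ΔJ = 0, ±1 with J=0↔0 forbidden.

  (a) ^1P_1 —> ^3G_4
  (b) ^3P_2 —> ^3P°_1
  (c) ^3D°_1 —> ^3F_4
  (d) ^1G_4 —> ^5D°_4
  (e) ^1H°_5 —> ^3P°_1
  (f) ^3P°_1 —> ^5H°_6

1

(a) forbidden (parity, ΔS, ΔL, ΔJ fail)
(b) allowed
(c) forbidden (ΔJ fails)
(d) forbidden (ΔS, ΔL fail)
(e) forbidden (parity, ΔS, ΔL, ΔJ fail)
(f) forbidden (parity, ΔS, ΔL, ΔJ fail)
Total allowed: 1 of 6.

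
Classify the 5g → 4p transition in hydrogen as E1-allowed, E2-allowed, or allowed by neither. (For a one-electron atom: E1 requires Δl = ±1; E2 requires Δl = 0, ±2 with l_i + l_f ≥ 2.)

neither

Δl = 1 − 4 = -3; l_i + l_f = 5.
E1 (Δl = ±1): not satisfied.
E2 (Δl = 0,±2, l_i+l_f ≥ 2): not satisfied.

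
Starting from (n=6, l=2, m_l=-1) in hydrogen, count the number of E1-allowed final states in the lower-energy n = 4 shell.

E1 requires Δl = ±1, so l_f ∈ {1, 3}; with 0 ≤ l_f ≤ n_f−1 = 3, the allowed l_f values are {1, 3}.
For l_f = 1: m_f ∈ {m_i−1, m_i, m_i+1} ∩ [−1, 1] = {-1, 0} → 2 states.
For l_f = 3: m_f ∈ {m_i−1, m_i, m_i+1} ∩ [−3, 3] = {-2, -1, 0} → 3 states.
Total: 5.

5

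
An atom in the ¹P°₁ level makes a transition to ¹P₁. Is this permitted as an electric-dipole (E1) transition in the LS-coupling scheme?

allowed

Reading off the term symbols: S 0→0, L 1→1, J 1→1, parity odd→even.
Parity must change: odd → even — ok.
ΔS = 0: S: 0 → 0 — ok.
ΔL = 0, ±1 (not L=0↔0): L: 1 → 1, ΔL = +0 — ok.
ΔJ = 0, ±1 (not J=0↔0): J: 1 → 1, ΔJ = +0 — ok.
All four E1 rules are satisfied.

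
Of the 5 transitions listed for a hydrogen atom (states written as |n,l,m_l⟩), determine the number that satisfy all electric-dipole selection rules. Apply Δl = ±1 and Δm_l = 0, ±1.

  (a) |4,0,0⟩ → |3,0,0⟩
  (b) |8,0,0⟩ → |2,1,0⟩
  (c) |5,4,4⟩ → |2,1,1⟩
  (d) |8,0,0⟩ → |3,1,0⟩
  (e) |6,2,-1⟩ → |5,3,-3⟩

(a) forbidden — Δl = +0 (E1 requires Δl = ±1)
(b) allowed
(c) forbidden — Δl = -3 (E1 requires Δl = ±1); Δm_l = -3 (E1 requires Δm_l = 0, ±1)
(d) allowed
(e) forbidden — Δm_l = -2 (E1 requires Δm_l = 0, ±1)
Total allowed: 2 of 5.

2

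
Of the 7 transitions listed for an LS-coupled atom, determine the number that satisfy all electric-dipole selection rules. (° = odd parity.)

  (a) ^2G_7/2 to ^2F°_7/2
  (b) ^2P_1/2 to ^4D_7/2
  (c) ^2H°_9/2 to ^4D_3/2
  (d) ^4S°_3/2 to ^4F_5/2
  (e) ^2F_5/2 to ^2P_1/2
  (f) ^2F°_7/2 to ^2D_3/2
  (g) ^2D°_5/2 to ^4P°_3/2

(a) allowed
(b) forbidden (parity, ΔS, ΔJ fail)
(c) forbidden (ΔS, ΔL, ΔJ fail)
(d) forbidden (ΔL fails)
(e) forbidden (parity, ΔL, ΔJ fail)
(f) forbidden (ΔJ fails)
(g) forbidden (parity, ΔS fail)
Total allowed: 1 of 7.

1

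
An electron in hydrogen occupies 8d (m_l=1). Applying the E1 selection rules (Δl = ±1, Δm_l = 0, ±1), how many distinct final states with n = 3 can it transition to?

E1 requires Δl = ±1, so l_f ∈ {1, 3}; with 0 ≤ l_f ≤ n_f−1 = 2, the allowed l_f values are {1}.
For l_f = 1: m_f ∈ {m_i−1, m_i, m_i+1} ∩ [−1, 1] = {0, 1} → 2 states.
Total: 2.

2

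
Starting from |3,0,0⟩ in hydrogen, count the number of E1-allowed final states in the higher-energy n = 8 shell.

E1 requires Δl = ±1, so l_f ∈ {-1, 1}; with 0 ≤ l_f ≤ n_f−1 = 7, the allowed l_f values are {1}.
For l_f = 1: m_f ∈ {m_i−1, m_i, m_i+1} ∩ [−1, 1] = {-1, 0, 1} → 3 states.
Total: 3.

3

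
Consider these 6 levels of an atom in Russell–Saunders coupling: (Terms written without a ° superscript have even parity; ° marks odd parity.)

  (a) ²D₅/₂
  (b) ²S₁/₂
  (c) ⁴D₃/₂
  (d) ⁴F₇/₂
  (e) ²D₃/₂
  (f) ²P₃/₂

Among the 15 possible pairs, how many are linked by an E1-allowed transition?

(a)–(b): forbidden (parity, ΔL, ΔJ).
(a)–(c): forbidden (parity, ΔS).
(a)–(d): forbidden (parity, ΔS).
(a)–(e): forbidden (parity).
(a)–(f): forbidden (parity).
(b)–(c): forbidden (parity, ΔS, ΔL).
(b)–(d): forbidden (parity, ΔS, ΔL, ΔJ).
(b)–(e): forbidden (parity, ΔL).
(b)–(f): forbidden (parity).
(c)–(d): forbidden (parity, ΔJ).
(c)–(e): forbidden (parity, ΔS).
(c)–(f): forbidden (parity, ΔS).
(d)–(e): forbidden (parity, ΔS, ΔJ).
(d)–(f): forbidden (parity, ΔS, ΔL, ΔJ).
(e)–(f): forbidden (parity).
Allowed pairs: 0 of 15.

0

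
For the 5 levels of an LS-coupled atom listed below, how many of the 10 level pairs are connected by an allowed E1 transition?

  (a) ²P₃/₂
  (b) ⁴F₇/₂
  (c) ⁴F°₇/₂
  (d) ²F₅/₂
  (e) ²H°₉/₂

1

(a)–(b): forbidden (parity, ΔS, ΔL, ΔJ).
(a)–(c): forbidden (ΔS, ΔL, ΔJ).
(a)–(d): forbidden (parity, ΔL).
(a)–(e): forbidden (ΔL, ΔJ).
(b)–(c): allowed.
(b)–(d): forbidden (parity, ΔS).
(b)–(e): forbidden (ΔS, ΔL).
(c)–(d): forbidden (ΔS).
(c)–(e): forbidden (parity, ΔS, ΔL).
(d)–(e): forbidden (ΔL, ΔJ).
Allowed pairs: 1 of 10.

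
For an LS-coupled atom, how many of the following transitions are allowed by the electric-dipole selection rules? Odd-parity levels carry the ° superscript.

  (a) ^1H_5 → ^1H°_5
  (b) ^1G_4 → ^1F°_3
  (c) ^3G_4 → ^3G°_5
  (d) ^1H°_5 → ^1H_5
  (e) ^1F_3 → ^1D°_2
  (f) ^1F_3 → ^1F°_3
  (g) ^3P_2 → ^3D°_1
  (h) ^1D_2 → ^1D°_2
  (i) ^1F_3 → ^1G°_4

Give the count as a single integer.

9

(a) allowed
(b) allowed
(c) allowed
(d) allowed
(e) allowed
(f) allowed
(g) allowed
(h) allowed
(i) allowed
Total allowed: 9 of 9.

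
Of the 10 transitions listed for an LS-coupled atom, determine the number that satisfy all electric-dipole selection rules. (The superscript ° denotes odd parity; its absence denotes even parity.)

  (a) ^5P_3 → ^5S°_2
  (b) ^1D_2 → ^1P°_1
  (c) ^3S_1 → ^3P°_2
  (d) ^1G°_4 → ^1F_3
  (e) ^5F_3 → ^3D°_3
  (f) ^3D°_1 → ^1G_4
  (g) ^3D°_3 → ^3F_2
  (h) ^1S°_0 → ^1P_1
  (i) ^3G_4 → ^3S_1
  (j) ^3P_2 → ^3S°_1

(a) allowed
(b) allowed
(c) allowed
(d) allowed
(e) forbidden (ΔS fails)
(f) forbidden (ΔS, ΔL, ΔJ fail)
(g) allowed
(h) allowed
(i) forbidden (parity, ΔL, ΔJ fail)
(j) allowed
Total allowed: 7 of 10.

7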